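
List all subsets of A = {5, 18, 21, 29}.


|A| = 4, so |P(A)| = 2^4 = 16
Enumerate subsets by cardinality (0 to 4):
∅, {5}, {18}, {21}, {29}, {5, 18}, {5, 21}, {5, 29}, {18, 21}, {18, 29}, {21, 29}, {5, 18, 21}, {5, 18, 29}, {5, 21, 29}, {18, 21, 29}, {5, 18, 21, 29}

P(A) has 16 subsets: ∅, {5}, {18}, {21}, {29}, {5, 18}, {5, 21}, {5, 29}, {18, 21}, {18, 29}, {21, 29}, {5, 18, 21}, {5, 18, 29}, {5, 21, 29}, {18, 21, 29}, {5, 18, 21, 29}


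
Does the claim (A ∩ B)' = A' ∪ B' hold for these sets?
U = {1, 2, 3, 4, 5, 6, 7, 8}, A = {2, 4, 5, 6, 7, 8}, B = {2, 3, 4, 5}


LHS: A ∩ B = {2, 4, 5}
(A ∩ B)' = U \ (A ∩ B) = {1, 3, 6, 7, 8}
A' = {1, 3}, B' = {1, 6, 7, 8}
Claimed RHS: A' ∪ B' = {1, 3, 6, 7, 8}
Identity is VALID: LHS = RHS = {1, 3, 6, 7, 8} ✓

Identity is valid. (A ∩ B)' = A' ∪ B' = {1, 3, 6, 7, 8}


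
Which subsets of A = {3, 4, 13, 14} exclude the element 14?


A subset of A that omits 14 is a subset of A \ {14}, so there are 2^(n-1) = 2^3 = 8 of them.
Subsets excluding 14: ∅, {3}, {4}, {13}, {3, 4}, {3, 13}, {4, 13}, {3, 4, 13}

Subsets excluding 14 (8 total): ∅, {3}, {4}, {13}, {3, 4}, {3, 13}, {4, 13}, {3, 4, 13}


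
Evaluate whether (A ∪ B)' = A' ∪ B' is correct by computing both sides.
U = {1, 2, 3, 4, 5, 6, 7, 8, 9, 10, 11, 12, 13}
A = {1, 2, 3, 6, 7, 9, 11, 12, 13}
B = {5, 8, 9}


LHS: A ∪ B = {1, 2, 3, 5, 6, 7, 8, 9, 11, 12, 13}
(A ∪ B)' = U \ (A ∪ B) = {4, 10}
A' = {4, 5, 8, 10}, B' = {1, 2, 3, 4, 6, 7, 10, 11, 12, 13}
Claimed RHS: A' ∪ B' = {1, 2, 3, 4, 5, 6, 7, 8, 10, 11, 12, 13}
Identity is INVALID: LHS = {4, 10} but the RHS claimed here equals {1, 2, 3, 4, 5, 6, 7, 8, 10, 11, 12, 13}. The correct form is (A ∪ B)' = A' ∩ B'.

Identity is invalid: (A ∪ B)' = {4, 10} but A' ∪ B' = {1, 2, 3, 4, 5, 6, 7, 8, 10, 11, 12, 13}. The correct De Morgan law is (A ∪ B)' = A' ∩ B'.


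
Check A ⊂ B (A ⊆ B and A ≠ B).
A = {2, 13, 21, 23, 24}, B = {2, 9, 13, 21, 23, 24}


A ⊂ B requires: A ⊆ B AND A ≠ B.
A ⊆ B? Yes
A = B? No
A ⊂ B: Yes (A is a proper subset of B)

Yes, A ⊂ B


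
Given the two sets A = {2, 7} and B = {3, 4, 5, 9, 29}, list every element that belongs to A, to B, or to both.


A ∪ B = all elements in A or B (or both)
A = {2, 7}
B = {3, 4, 5, 9, 29}
A ∪ B = {2, 3, 4, 5, 7, 9, 29}

A ∪ B = {2, 3, 4, 5, 7, 9, 29}


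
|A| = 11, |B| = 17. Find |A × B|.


|A × B| = |A| × |B|
= 11 × 17
= 187

|A × B| = 187


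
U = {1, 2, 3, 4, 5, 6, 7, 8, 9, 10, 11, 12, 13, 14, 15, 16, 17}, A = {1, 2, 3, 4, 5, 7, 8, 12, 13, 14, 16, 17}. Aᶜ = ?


Aᶜ = U \ A = elements in U but not in A
U = {1, 2, 3, 4, 5, 6, 7, 8, 9, 10, 11, 12, 13, 14, 15, 16, 17}
A = {1, 2, 3, 4, 5, 7, 8, 12, 13, 14, 16, 17}
Aᶜ = {6, 9, 10, 11, 15}

Aᶜ = {6, 9, 10, 11, 15}


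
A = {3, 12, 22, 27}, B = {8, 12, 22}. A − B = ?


A \ B = elements in A but not in B
A = {3, 12, 22, 27}
B = {8, 12, 22}
Remove from A any elements in B
A \ B = {3, 27}

A \ B = {3, 27}


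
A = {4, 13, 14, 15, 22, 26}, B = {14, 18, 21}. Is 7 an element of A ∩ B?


A = {4, 13, 14, 15, 22, 26}, B = {14, 18, 21}
A ∩ B = elements in both A and B
A ∩ B = {14}
Checking if 7 ∈ A ∩ B
7 is not in A ∩ B → False

7 ∉ A ∩ B


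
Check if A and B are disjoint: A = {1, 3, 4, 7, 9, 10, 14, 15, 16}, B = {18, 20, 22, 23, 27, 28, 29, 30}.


Disjoint means A ∩ B = ∅.
A ∩ B = ∅
A ∩ B = ∅, so A and B are disjoint.

Yes, A and B are disjoint


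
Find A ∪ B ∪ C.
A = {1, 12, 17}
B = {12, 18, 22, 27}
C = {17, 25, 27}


A ∪ B = {1, 12, 17, 18, 22, 27}
(A ∪ B) ∪ C = {1, 12, 17, 18, 22, 25, 27}

A ∪ B ∪ C = {1, 12, 17, 18, 22, 25, 27}


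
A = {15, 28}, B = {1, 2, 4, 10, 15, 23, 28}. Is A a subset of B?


A ⊆ B means every element of A is in B.
All elements of A are in B.
So A ⊆ B.

Yes, A ⊆ B


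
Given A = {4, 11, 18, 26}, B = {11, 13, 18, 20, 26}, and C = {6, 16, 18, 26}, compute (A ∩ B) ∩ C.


A ∩ B = {11, 18, 26}
(A ∩ B) ∩ C = {18, 26}

A ∩ B ∩ C = {18, 26}


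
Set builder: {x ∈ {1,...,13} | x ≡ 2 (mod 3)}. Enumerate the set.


Checking each candidate:
Condition: x in {1,...,13} with x ≡ 2 (mod 3)
Result = {2, 5, 8, 11}

{2, 5, 8, 11}


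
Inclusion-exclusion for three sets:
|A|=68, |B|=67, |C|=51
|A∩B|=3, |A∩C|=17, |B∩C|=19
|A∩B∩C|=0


|A∪B∪C| = |A|+|B|+|C| - |A∩B|-|A∩C|-|B∩C| + |A∩B∩C|
= 68+67+51 - 3-17-19 + 0
= 186 - 39 + 0
= 147

|A ∪ B ∪ C| = 147


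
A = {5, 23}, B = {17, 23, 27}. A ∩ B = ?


A ∩ B = elements in both A and B
A = {5, 23}
B = {17, 23, 27}
A ∩ B = {23}

A ∩ B = {23}


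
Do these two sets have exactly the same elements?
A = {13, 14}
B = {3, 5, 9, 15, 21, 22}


Two sets are equal iff they have exactly the same elements.
A = {13, 14}
B = {3, 5, 9, 15, 21, 22}
Differences: {3, 5, 9, 13, 14, 15, 21, 22}
A ≠ B

No, A ≠ B


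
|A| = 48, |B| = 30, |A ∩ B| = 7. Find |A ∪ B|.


|A ∪ B| = |A| + |B| - |A ∩ B|
= 48 + 30 - 7
= 71

|A ∪ B| = 71


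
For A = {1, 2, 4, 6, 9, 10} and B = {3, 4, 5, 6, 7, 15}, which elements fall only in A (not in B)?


A = {1, 2, 4, 6, 9, 10}
B = {3, 4, 5, 6, 7, 15}
Region: only in A (not in B)
Elements: {1, 2, 9, 10}

Elements only in A (not in B): {1, 2, 9, 10}


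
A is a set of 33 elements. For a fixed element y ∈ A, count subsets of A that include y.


Subsets of A containing y correspond to subsets of A \ {y}, which has 32 elements.
Count = 2^(n-1) = 2^32
= 4294967296

Number of subsets containing y = 4294967296


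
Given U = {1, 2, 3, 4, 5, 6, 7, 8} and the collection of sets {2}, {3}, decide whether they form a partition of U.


A partition requires: (1) non-empty parts, (2) pairwise disjoint, (3) union = U
Parts: {2}, {3}
Union of parts: {2, 3}
U = {1, 2, 3, 4, 5, 6, 7, 8}
All non-empty? True
Pairwise disjoint? True
Covers U? False

No, not a valid partition


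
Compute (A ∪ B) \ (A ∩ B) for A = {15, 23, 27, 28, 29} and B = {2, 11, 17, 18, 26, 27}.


A △ B = (A \ B) ∪ (B \ A) = elements in exactly one of A or B
A \ B = {15, 23, 28, 29}
B \ A = {2, 11, 17, 18, 26}
A △ B = {2, 11, 15, 17, 18, 23, 26, 28, 29}

A △ B = {2, 11, 15, 17, 18, 23, 26, 28, 29}


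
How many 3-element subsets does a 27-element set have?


C(n,k) = n! / (k!(n-k)!)
C(27,3) = 27! / (3!24!)
= 2925

C(27,3) = 2925


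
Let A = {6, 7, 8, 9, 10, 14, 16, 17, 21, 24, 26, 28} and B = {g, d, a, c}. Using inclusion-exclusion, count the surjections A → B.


n = |A| = 12, k = |B| = 4. Surjections via inclusion-exclusion:
S(n,k) = Σ(-1)^i × C(k,i) × (k-i)^n, i=0 to k
i=0: (-1)^0×C(4,0)×4^12 = 16777216
i=1: (-1)^1×C(4,1)×3^12 = -2125764
i=2: (-1)^2×C(4,2)×2^12 = 24576
i=3: (-1)^3×C(4,3)×1^12 = -4
i=4: (-1)^4×C(4,4)×0^12 = 0
Total = 14676024

Number of surjections = 14676024


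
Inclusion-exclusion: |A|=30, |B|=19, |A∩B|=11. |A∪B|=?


|A ∪ B| = |A| + |B| - |A ∩ B|
= 30 + 19 - 11
= 38

|A ∪ B| = 38


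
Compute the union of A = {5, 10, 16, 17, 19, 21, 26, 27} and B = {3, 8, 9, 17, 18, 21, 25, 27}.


A ∪ B = all elements in A or B (or both)
A = {5, 10, 16, 17, 19, 21, 26, 27}
B = {3, 8, 9, 17, 18, 21, 25, 27}
A ∪ B = {3, 5, 8, 9, 10, 16, 17, 18, 19, 21, 25, 26, 27}

A ∪ B = {3, 5, 8, 9, 10, 16, 17, 18, 19, 21, 25, 26, 27}


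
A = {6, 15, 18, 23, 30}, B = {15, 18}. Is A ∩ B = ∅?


Disjoint means A ∩ B = ∅.
A ∩ B = {15, 18}
A ∩ B ≠ ∅, so A and B are NOT disjoint.

No, A and B are not disjoint (A ∩ B = {15, 18})


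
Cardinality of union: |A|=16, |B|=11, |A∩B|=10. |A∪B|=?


|A ∪ B| = |A| + |B| - |A ∩ B|
= 16 + 11 - 10
= 17

|A ∪ B| = 17


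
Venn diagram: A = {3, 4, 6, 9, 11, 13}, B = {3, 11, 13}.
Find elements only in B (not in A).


A = {3, 4, 6, 9, 11, 13}
B = {3, 11, 13}
Region: only in B (not in A)
Elements: ∅

Elements only in B (not in A): ∅


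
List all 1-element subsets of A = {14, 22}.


|A| = 2, so A has C(2,1) = 2 subsets of size 1.
Enumerate by choosing 1 elements from A at a time:
{14}, {22}

1-element subsets (2 total): {14}, {22}


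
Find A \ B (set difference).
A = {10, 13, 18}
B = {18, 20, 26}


A \ B = elements in A but not in B
A = {10, 13, 18}
B = {18, 20, 26}
Remove from A any elements in B
A \ B = {10, 13}

A \ B = {10, 13}


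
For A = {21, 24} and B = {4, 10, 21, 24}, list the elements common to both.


A ∩ B = elements in both A and B
A = {21, 24}
B = {4, 10, 21, 24}
A ∩ B = {21, 24}

A ∩ B = {21, 24}


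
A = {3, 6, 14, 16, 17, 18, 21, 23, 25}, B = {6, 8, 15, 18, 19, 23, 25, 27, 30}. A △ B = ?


A △ B = (A \ B) ∪ (B \ A) = elements in exactly one of A or B
A \ B = {3, 14, 16, 17, 21}
B \ A = {8, 15, 19, 27, 30}
A △ B = {3, 8, 14, 15, 16, 17, 19, 21, 27, 30}

A △ B = {3, 8, 14, 15, 16, 17, 19, 21, 27, 30}


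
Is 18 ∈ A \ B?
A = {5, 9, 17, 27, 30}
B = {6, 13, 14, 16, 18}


A = {5, 9, 17, 27, 30}, B = {6, 13, 14, 16, 18}
A \ B = elements in A but not in B
A \ B = {5, 9, 17, 27, 30}
Checking if 18 ∈ A \ B
18 is not in A \ B → False

18 ∉ A \ B


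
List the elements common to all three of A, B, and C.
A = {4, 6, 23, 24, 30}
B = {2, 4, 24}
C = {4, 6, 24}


A ∩ B = {4, 24}
(A ∩ B) ∩ C = {4, 24}

A ∩ B ∩ C = {4, 24}


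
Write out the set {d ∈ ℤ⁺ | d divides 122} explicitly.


Checking each candidate:
Condition: positive divisors of 122
Result = {1, 2, 61, 122}

{1, 2, 61, 122}


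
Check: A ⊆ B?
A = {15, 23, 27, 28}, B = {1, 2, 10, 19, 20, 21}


A ⊆ B means every element of A is in B.
Elements in A not in B: {15, 23, 27, 28}
So A ⊄ B.

No, A ⊄ B


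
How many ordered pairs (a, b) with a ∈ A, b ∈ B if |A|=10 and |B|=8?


|A × B| = |A| × |B|
= 10 × 8
= 80

|A × B| = 80


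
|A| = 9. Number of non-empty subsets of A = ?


Total subsets = 2^n = 2^9 = 512
Non-empty subsets exclude the empty set: 2^n - 1
= 512 - 1
= 511

Number of non-empty subsets = 511


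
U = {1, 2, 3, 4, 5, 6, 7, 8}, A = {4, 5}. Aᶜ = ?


Aᶜ = U \ A = elements in U but not in A
U = {1, 2, 3, 4, 5, 6, 7, 8}
A = {4, 5}
Aᶜ = {1, 2, 3, 6, 7, 8}

Aᶜ = {1, 2, 3, 6, 7, 8}


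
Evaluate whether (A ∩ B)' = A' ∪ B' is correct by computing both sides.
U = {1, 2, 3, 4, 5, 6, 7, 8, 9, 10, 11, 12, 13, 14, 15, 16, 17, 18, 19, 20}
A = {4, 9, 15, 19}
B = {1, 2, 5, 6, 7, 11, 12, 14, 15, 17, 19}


LHS: A ∩ B = {15, 19}
(A ∩ B)' = U \ (A ∩ B) = {1, 2, 3, 4, 5, 6, 7, 8, 9, 10, 11, 12, 13, 14, 16, 17, 18, 20}
A' = {1, 2, 3, 5, 6, 7, 8, 10, 11, 12, 13, 14, 16, 17, 18, 20}, B' = {3, 4, 8, 9, 10, 13, 16, 18, 20}
Claimed RHS: A' ∪ B' = {1, 2, 3, 4, 5, 6, 7, 8, 9, 10, 11, 12, 13, 14, 16, 17, 18, 20}
Identity is VALID: LHS = RHS = {1, 2, 3, 4, 5, 6, 7, 8, 9, 10, 11, 12, 13, 14, 16, 17, 18, 20} ✓

Identity is valid. (A ∩ B)' = A' ∪ B' = {1, 2, 3, 4, 5, 6, 7, 8, 9, 10, 11, 12, 13, 14, 16, 17, 18, 20}


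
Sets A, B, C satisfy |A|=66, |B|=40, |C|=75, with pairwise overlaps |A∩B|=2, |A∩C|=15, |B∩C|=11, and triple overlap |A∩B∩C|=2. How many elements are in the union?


|A∪B∪C| = |A|+|B|+|C| - |A∩B|-|A∩C|-|B∩C| + |A∩B∩C|
= 66+40+75 - 2-15-11 + 2
= 181 - 28 + 2
= 155

|A ∪ B ∪ C| = 155


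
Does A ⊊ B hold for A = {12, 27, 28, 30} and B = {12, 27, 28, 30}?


A ⊂ B requires: A ⊆ B AND A ≠ B.
A ⊆ B? Yes
A = B? Yes
A = B, so A is not a PROPER subset.

No, A is not a proper subset of B


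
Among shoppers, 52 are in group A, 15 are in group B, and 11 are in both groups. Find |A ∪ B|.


|A ∪ B| = |A| + |B| - |A ∩ B|
= 52 + 15 - 11
= 56

|A ∪ B| = 56


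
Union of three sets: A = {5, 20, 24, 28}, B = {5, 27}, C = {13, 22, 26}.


A ∪ B = {5, 20, 24, 27, 28}
(A ∪ B) ∪ C = {5, 13, 20, 22, 24, 26, 27, 28}

A ∪ B ∪ C = {5, 13, 20, 22, 24, 26, 27, 28}


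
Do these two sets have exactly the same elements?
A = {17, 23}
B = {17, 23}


Two sets are equal iff they have exactly the same elements.
A = {17, 23}
B = {17, 23}
Same elements → A = B

Yes, A = B


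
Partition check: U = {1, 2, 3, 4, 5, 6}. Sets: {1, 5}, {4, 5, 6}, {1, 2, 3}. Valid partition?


A partition requires: (1) non-empty parts, (2) pairwise disjoint, (3) union = U
Parts: {1, 5}, {4, 5, 6}, {1, 2, 3}
Union of parts: {1, 2, 3, 4, 5, 6}
U = {1, 2, 3, 4, 5, 6}
All non-empty? True
Pairwise disjoint? False
Covers U? True

No, not a valid partition


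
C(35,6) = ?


C(n,k) = n! / (k!(n-k)!)
C(35,6) = 35! / (6!29!)
= 1623160

C(35,6) = 1623160


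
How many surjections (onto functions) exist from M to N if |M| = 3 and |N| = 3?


n = |M| = 3, k = |N| = 3. Surjections via inclusion-exclusion:
S(n,k) = Σ(-1)^i × C(k,i) × (k-i)^n, i=0 to k
i=0: (-1)^0×C(3,0)×3^3 = 27
i=1: (-1)^1×C(3,1)×2^3 = -24
i=2: (-1)^2×C(3,2)×1^3 = 3
i=3: (-1)^3×C(3,3)×0^3 = 0
Total = 6

Number of surjections = 6


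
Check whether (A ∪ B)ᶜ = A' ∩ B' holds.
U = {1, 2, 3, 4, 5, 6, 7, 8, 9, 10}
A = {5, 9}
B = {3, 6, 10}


LHS: A ∪ B = {3, 5, 6, 9, 10}
(A ∪ B)' = U \ (A ∪ B) = {1, 2, 4, 7, 8}
A' = {1, 2, 3, 4, 6, 7, 8, 10}, B' = {1, 2, 4, 5, 7, 8, 9}
Claimed RHS: A' ∩ B' = {1, 2, 4, 7, 8}
Identity is VALID: LHS = RHS = {1, 2, 4, 7, 8} ✓

Identity is valid. (A ∪ B)' = A' ∩ B' = {1, 2, 4, 7, 8}


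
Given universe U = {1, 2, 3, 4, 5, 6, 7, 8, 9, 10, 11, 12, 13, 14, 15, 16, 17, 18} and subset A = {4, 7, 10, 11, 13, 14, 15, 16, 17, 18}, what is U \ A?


Aᶜ = U \ A = elements in U but not in A
U = {1, 2, 3, 4, 5, 6, 7, 8, 9, 10, 11, 12, 13, 14, 15, 16, 17, 18}
A = {4, 7, 10, 11, 13, 14, 15, 16, 17, 18}
Aᶜ = {1, 2, 3, 5, 6, 8, 9, 12}

Aᶜ = {1, 2, 3, 5, 6, 8, 9, 12}


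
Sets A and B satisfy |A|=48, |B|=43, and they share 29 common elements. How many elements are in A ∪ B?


|A ∪ B| = |A| + |B| - |A ∩ B|
= 48 + 43 - 29
= 62

|A ∪ B| = 62


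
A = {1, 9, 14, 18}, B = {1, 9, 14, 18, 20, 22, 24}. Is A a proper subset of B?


A ⊂ B requires: A ⊆ B AND A ≠ B.
A ⊆ B? Yes
A = B? No
A ⊂ B: Yes (A is a proper subset of B)

Yes, A ⊂ B


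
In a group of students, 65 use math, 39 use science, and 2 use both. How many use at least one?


|A ∪ B| = |A| + |B| - |A ∩ B|
= 65 + 39 - 2
= 102

|A ∪ B| = 102


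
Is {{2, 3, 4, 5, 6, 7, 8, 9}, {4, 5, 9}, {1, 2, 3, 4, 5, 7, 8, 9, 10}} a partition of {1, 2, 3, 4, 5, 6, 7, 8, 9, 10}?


A partition requires: (1) non-empty parts, (2) pairwise disjoint, (3) union = U
Parts: {2, 3, 4, 5, 6, 7, 8, 9}, {4, 5, 9}, {1, 2, 3, 4, 5, 7, 8, 9, 10}
Union of parts: {1, 2, 3, 4, 5, 6, 7, 8, 9, 10}
U = {1, 2, 3, 4, 5, 6, 7, 8, 9, 10}
All non-empty? True
Pairwise disjoint? False
Covers U? True

No, not a valid partition


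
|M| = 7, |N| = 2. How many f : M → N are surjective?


n = |M| = 7, k = |N| = 2. Surjections via inclusion-exclusion:
S(n,k) = Σ(-1)^i × C(k,i) × (k-i)^n, i=0 to k
i=0: (-1)^0×C(2,0)×2^7 = 128
i=1: (-1)^1×C(2,1)×1^7 = -2
i=2: (-1)^2×C(2,2)×0^7 = 0
Total = 126

Number of surjections = 126


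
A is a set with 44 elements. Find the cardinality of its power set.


Number of subsets = 2^n
= 2^44
= 17592186044416

|P(A)| = 17592186044416


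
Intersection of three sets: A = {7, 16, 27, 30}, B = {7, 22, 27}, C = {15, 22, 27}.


A ∩ B = {7, 27}
(A ∩ B) ∩ C = {27}

A ∩ B ∩ C = {27}


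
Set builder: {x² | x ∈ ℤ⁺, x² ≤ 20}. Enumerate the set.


Checking each candidate:
Condition: positive perfect squares ≤ 20
Result = {1, 4, 9, 16}

{1, 4, 9, 16}


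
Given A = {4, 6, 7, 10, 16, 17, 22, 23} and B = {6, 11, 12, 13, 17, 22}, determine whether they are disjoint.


Disjoint means A ∩ B = ∅.
A ∩ B = {6, 17, 22}
A ∩ B ≠ ∅, so A and B are NOT disjoint.

No, A and B are not disjoint (A ∩ B = {6, 17, 22})


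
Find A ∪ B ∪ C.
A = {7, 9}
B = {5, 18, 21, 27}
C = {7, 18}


A ∪ B = {5, 7, 9, 18, 21, 27}
(A ∪ B) ∪ C = {5, 7, 9, 18, 21, 27}

A ∪ B ∪ C = {5, 7, 9, 18, 21, 27}


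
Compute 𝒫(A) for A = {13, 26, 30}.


|A| = 3, so |P(A)| = 2^3 = 8
Enumerate subsets by cardinality (0 to 3):
∅, {13}, {26}, {30}, {13, 26}, {13, 30}, {26, 30}, {13, 26, 30}

P(A) has 8 subsets: ∅, {13}, {26}, {30}, {13, 26}, {13, 30}, {26, 30}, {13, 26, 30}


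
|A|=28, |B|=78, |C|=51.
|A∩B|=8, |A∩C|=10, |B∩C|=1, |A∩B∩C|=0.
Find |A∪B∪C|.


|A∪B∪C| = |A|+|B|+|C| - |A∩B|-|A∩C|-|B∩C| + |A∩B∩C|
= 28+78+51 - 8-10-1 + 0
= 157 - 19 + 0
= 138

|A ∪ B ∪ C| = 138


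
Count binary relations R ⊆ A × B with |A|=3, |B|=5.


A relation from A to B is any subset of A × B.
|A × B| = 3 × 5 = 15
# relations = 2^|A × B| = 2^15 = 32768

Number of relations = 32768


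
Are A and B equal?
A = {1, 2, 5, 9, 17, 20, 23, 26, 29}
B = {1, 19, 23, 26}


Two sets are equal iff they have exactly the same elements.
A = {1, 2, 5, 9, 17, 20, 23, 26, 29}
B = {1, 19, 23, 26}
Differences: {2, 5, 9, 17, 19, 20, 29}
A ≠ B

No, A ≠ B


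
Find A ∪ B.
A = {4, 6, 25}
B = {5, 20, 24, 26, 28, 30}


A ∪ B = all elements in A or B (or both)
A = {4, 6, 25}
B = {5, 20, 24, 26, 28, 30}
A ∪ B = {4, 5, 6, 20, 24, 25, 26, 28, 30}

A ∪ B = {4, 5, 6, 20, 24, 25, 26, 28, 30}


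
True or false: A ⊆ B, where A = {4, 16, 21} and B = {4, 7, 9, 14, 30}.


A ⊆ B means every element of A is in B.
Elements in A not in B: {16, 21}
So A ⊄ B.

No, A ⊄ B


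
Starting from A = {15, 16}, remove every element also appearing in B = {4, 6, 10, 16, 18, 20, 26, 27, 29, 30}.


A \ B = elements in A but not in B
A = {15, 16}
B = {4, 6, 10, 16, 18, 20, 26, 27, 29, 30}
Remove from A any elements in B
A \ B = {15}

A \ B = {15}


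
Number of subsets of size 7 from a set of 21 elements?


C(n,k) = n! / (k!(n-k)!)
C(21,7) = 21! / (7!14!)
= 116280

C(21,7) = 116280


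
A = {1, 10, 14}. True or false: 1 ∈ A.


A = {1, 10, 14}
Checking if 1 is in A
1 is in A → True

1 ∈ A


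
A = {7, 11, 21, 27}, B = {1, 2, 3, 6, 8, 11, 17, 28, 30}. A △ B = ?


A △ B = (A \ B) ∪ (B \ A) = elements in exactly one of A or B
A \ B = {7, 21, 27}
B \ A = {1, 2, 3, 6, 8, 17, 28, 30}
A △ B = {1, 2, 3, 6, 7, 8, 17, 21, 27, 28, 30}

A △ B = {1, 2, 3, 6, 7, 8, 17, 21, 27, 28, 30}


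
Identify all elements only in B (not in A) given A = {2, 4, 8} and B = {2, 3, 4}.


A = {2, 4, 8}
B = {2, 3, 4}
Region: only in B (not in A)
Elements: {3}

Elements only in B (not in A): {3}


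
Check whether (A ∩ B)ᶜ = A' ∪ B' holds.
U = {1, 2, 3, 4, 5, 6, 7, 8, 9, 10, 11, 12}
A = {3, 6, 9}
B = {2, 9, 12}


LHS: A ∩ B = {9}
(A ∩ B)' = U \ (A ∩ B) = {1, 2, 3, 4, 5, 6, 7, 8, 10, 11, 12}
A' = {1, 2, 4, 5, 7, 8, 10, 11, 12}, B' = {1, 3, 4, 5, 6, 7, 8, 10, 11}
Claimed RHS: A' ∪ B' = {1, 2, 3, 4, 5, 6, 7, 8, 10, 11, 12}
Identity is VALID: LHS = RHS = {1, 2, 3, 4, 5, 6, 7, 8, 10, 11, 12} ✓

Identity is valid. (A ∩ B)' = A' ∪ B' = {1, 2, 3, 4, 5, 6, 7, 8, 10, 11, 12}


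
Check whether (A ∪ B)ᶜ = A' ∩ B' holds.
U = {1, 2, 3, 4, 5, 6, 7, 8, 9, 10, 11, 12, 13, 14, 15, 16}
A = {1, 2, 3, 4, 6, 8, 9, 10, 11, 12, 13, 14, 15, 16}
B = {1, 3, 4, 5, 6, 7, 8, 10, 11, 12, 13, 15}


LHS: A ∪ B = {1, 2, 3, 4, 5, 6, 7, 8, 9, 10, 11, 12, 13, 14, 15, 16}
(A ∪ B)' = U \ (A ∪ B) = ∅
A' = {5, 7}, B' = {2, 9, 14, 16}
Claimed RHS: A' ∩ B' = ∅
Identity is VALID: LHS = RHS = ∅ ✓

Identity is valid. (A ∪ B)' = A' ∩ B' = ∅


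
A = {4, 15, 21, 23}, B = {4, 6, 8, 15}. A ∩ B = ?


A ∩ B = elements in both A and B
A = {4, 15, 21, 23}
B = {4, 6, 8, 15}
A ∩ B = {4, 15}

A ∩ B = {4, 15}


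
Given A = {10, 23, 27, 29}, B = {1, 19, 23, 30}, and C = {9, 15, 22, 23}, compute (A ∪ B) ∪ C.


A ∪ B = {1, 10, 19, 23, 27, 29, 30}
(A ∪ B) ∪ C = {1, 9, 10, 15, 19, 22, 23, 27, 29, 30}

A ∪ B ∪ C = {1, 9, 10, 15, 19, 22, 23, 27, 29, 30}


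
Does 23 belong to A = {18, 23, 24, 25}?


A = {18, 23, 24, 25}
Checking if 23 is in A
23 is in A → True

23 ∈ A


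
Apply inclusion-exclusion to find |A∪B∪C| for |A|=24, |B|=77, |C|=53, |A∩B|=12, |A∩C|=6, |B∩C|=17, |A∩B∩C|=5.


|A∪B∪C| = |A|+|B|+|C| - |A∩B|-|A∩C|-|B∩C| + |A∩B∩C|
= 24+77+53 - 12-6-17 + 5
= 154 - 35 + 5
= 124

|A ∪ B ∪ C| = 124


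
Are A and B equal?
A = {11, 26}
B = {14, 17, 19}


Two sets are equal iff they have exactly the same elements.
A = {11, 26}
B = {14, 17, 19}
Differences: {11, 14, 17, 19, 26}
A ≠ B

No, A ≠ B


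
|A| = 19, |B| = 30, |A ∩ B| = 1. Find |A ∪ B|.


|A ∪ B| = |A| + |B| - |A ∩ B|
= 19 + 30 - 1
= 48

|A ∪ B| = 48


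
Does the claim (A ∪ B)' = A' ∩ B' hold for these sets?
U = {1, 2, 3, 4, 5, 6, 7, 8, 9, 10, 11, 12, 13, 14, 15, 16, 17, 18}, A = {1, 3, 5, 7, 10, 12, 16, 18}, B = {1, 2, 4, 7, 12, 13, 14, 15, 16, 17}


LHS: A ∪ B = {1, 2, 3, 4, 5, 7, 10, 12, 13, 14, 15, 16, 17, 18}
(A ∪ B)' = U \ (A ∪ B) = {6, 8, 9, 11}
A' = {2, 4, 6, 8, 9, 11, 13, 14, 15, 17}, B' = {3, 5, 6, 8, 9, 10, 11, 18}
Claimed RHS: A' ∩ B' = {6, 8, 9, 11}
Identity is VALID: LHS = RHS = {6, 8, 9, 11} ✓

Identity is valid. (A ∪ B)' = A' ∩ B' = {6, 8, 9, 11}


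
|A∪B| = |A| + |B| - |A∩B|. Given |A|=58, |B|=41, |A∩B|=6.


|A ∪ B| = |A| + |B| - |A ∩ B|
= 58 + 41 - 6
= 93

|A ∪ B| = 93


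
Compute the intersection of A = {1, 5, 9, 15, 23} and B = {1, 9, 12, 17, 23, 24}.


A ∩ B = elements in both A and B
A = {1, 5, 9, 15, 23}
B = {1, 9, 12, 17, 23, 24}
A ∩ B = {1, 9, 23}

A ∩ B = {1, 9, 23}


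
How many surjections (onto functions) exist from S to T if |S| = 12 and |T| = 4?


n = |S| = 12, k = |T| = 4. Surjections via inclusion-exclusion:
S(n,k) = Σ(-1)^i × C(k,i) × (k-i)^n, i=0 to k
i=0: (-1)^0×C(4,0)×4^12 = 16777216
i=1: (-1)^1×C(4,1)×3^12 = -2125764
i=2: (-1)^2×C(4,2)×2^12 = 24576
i=3: (-1)^3×C(4,3)×1^12 = -4
i=4: (-1)^4×C(4,4)×0^12 = 0
Total = 14676024

Number of surjections = 14676024


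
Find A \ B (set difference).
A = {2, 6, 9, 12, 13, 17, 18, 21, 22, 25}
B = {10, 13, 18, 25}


A \ B = elements in A but not in B
A = {2, 6, 9, 12, 13, 17, 18, 21, 22, 25}
B = {10, 13, 18, 25}
Remove from A any elements in B
A \ B = {2, 6, 9, 12, 17, 21, 22}

A \ B = {2, 6, 9, 12, 17, 21, 22}


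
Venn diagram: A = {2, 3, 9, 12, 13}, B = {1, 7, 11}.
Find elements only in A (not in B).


A = {2, 3, 9, 12, 13}
B = {1, 7, 11}
Region: only in A (not in B)
Elements: {2, 3, 9, 12, 13}

Elements only in A (not in B): {2, 3, 9, 12, 13}


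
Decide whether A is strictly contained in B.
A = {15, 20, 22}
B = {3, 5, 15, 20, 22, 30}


A ⊂ B requires: A ⊆ B AND A ≠ B.
A ⊆ B? Yes
A = B? No
A ⊂ B: Yes (A is a proper subset of B)

Yes, A ⊂ B


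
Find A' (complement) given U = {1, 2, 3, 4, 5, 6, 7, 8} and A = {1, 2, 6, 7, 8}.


Aᶜ = U \ A = elements in U but not in A
U = {1, 2, 3, 4, 5, 6, 7, 8}
A = {1, 2, 6, 7, 8}
Aᶜ = {3, 4, 5}

Aᶜ = {3, 4, 5}


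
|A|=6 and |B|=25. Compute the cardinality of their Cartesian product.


|A × B| = |A| × |B|
= 6 × 25
= 150

|A × B| = 150


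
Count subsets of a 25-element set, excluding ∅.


Total subsets = 2^n = 2^25 = 33554432
Non-empty subsets exclude the empty set: 2^n - 1
= 33554432 - 1
= 33554431

Number of non-empty subsets = 33554431


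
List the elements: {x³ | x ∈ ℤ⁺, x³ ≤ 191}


Checking each candidate:
Condition: positive perfect cubes ≤ 191
Result = {1, 8, 27, 64, 125}

{1, 8, 27, 64, 125}


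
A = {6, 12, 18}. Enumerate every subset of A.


|A| = 3, so |P(A)| = 2^3 = 8
Enumerate subsets by cardinality (0 to 3):
∅, {6}, {12}, {18}, {6, 12}, {6, 18}, {12, 18}, {6, 12, 18}

P(A) has 8 subsets: ∅, {6}, {12}, {18}, {6, 12}, {6, 18}, {12, 18}, {6, 12, 18}


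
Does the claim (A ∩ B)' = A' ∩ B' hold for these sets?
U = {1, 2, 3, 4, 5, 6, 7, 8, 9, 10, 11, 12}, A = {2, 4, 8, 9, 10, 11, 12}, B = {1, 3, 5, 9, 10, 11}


LHS: A ∩ B = {9, 10, 11}
(A ∩ B)' = U \ (A ∩ B) = {1, 2, 3, 4, 5, 6, 7, 8, 12}
A' = {1, 3, 5, 6, 7}, B' = {2, 4, 6, 7, 8, 12}
Claimed RHS: A' ∩ B' = {6, 7}
Identity is INVALID: LHS = {1, 2, 3, 4, 5, 6, 7, 8, 12} but the RHS claimed here equals {6, 7}. The correct form is (A ∩ B)' = A' ∪ B'.

Identity is invalid: (A ∩ B)' = {1, 2, 3, 4, 5, 6, 7, 8, 12} but A' ∩ B' = {6, 7}. The correct De Morgan law is (A ∩ B)' = A' ∪ B'.


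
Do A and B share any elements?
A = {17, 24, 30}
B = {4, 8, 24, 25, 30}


Disjoint means A ∩ B = ∅.
A ∩ B = {24, 30}
A ∩ B ≠ ∅, so A and B are NOT disjoint.

Yes — A and B share the element(s) of A ∩ B = {24, 30}, so they are not disjoint


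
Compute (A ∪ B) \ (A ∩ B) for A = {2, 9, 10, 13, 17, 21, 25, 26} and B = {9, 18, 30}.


A △ B = (A \ B) ∪ (B \ A) = elements in exactly one of A or B
A \ B = {2, 10, 13, 17, 21, 25, 26}
B \ A = {18, 30}
A △ B = {2, 10, 13, 17, 18, 21, 25, 26, 30}

A △ B = {2, 10, 13, 17, 18, 21, 25, 26, 30}


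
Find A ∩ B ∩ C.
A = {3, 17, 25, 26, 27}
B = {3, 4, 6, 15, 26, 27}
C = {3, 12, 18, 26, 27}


A ∩ B = {3, 26, 27}
(A ∩ B) ∩ C = {3, 26, 27}

A ∩ B ∩ C = {3, 26, 27}


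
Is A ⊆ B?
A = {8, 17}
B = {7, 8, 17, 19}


A ⊆ B means every element of A is in B.
All elements of A are in B.
So A ⊆ B.

Yes, A ⊆ B


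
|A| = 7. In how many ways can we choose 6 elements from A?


C(n,k) = n! / (k!(n-k)!)
C(7,6) = 7! / (6!1!)
= 7

C(7,6) = 7


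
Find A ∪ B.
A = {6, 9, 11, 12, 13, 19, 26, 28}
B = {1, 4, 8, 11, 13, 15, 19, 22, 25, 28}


A ∪ B = all elements in A or B (or both)
A = {6, 9, 11, 12, 13, 19, 26, 28}
B = {1, 4, 8, 11, 13, 15, 19, 22, 25, 28}
A ∪ B = {1, 4, 6, 8, 9, 11, 12, 13, 15, 19, 22, 25, 26, 28}

A ∪ B = {1, 4, 6, 8, 9, 11, 12, 13, 15, 19, 22, 25, 26, 28}


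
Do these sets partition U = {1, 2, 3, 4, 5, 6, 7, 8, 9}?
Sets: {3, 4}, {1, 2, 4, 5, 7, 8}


A partition requires: (1) non-empty parts, (2) pairwise disjoint, (3) union = U
Parts: {3, 4}, {1, 2, 4, 5, 7, 8}
Union of parts: {1, 2, 3, 4, 5, 7, 8}
U = {1, 2, 3, 4, 5, 6, 7, 8, 9}
All non-empty? True
Pairwise disjoint? False
Covers U? False

No, not a valid partition


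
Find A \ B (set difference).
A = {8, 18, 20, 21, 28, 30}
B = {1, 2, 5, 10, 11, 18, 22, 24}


A \ B = elements in A but not in B
A = {8, 18, 20, 21, 28, 30}
B = {1, 2, 5, 10, 11, 18, 22, 24}
Remove from A any elements in B
A \ B = {8, 20, 21, 28, 30}

A \ B = {8, 20, 21, 28, 30}


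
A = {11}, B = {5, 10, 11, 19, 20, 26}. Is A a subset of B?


A ⊆ B means every element of A is in B.
All elements of A are in B.
So A ⊆ B.

Yes, A ⊆ B


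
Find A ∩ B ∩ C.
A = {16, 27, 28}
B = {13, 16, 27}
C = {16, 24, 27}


A ∩ B = {16, 27}
(A ∩ B) ∩ C = {16, 27}

A ∩ B ∩ C = {16, 27}


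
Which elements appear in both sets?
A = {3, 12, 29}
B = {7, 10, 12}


A ∩ B = elements in both A and B
A = {3, 12, 29}
B = {7, 10, 12}
A ∩ B = {12}

A ∩ B = {12}


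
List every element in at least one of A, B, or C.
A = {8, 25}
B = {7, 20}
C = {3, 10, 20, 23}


A ∪ B = {7, 8, 20, 25}
(A ∪ B) ∪ C = {3, 7, 8, 10, 20, 23, 25}

A ∪ B ∪ C = {3, 7, 8, 10, 20, 23, 25}


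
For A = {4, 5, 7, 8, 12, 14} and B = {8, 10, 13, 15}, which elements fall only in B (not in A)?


A = {4, 5, 7, 8, 12, 14}
B = {8, 10, 13, 15}
Region: only in B (not in A)
Elements: {10, 13, 15}

Elements only in B (not in A): {10, 13, 15}


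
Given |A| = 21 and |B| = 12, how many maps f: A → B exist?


Each of |A| = 21 inputs maps to any of |B| = 12 outputs.
# functions = |B|^|A| = 12^21
= 46005119909369701466112

Number of functions = 46005119909369701466112


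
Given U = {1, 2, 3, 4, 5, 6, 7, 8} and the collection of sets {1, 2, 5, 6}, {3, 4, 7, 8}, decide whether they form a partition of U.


A partition requires: (1) non-empty parts, (2) pairwise disjoint, (3) union = U
Parts: {1, 2, 5, 6}, {3, 4, 7, 8}
Union of parts: {1, 2, 3, 4, 5, 6, 7, 8}
U = {1, 2, 3, 4, 5, 6, 7, 8}
All non-empty? True
Pairwise disjoint? True
Covers U? True

Yes, valid partition


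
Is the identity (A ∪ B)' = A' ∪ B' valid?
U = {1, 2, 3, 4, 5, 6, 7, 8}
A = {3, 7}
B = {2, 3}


LHS: A ∪ B = {2, 3, 7}
(A ∪ B)' = U \ (A ∪ B) = {1, 4, 5, 6, 8}
A' = {1, 2, 4, 5, 6, 8}, B' = {1, 4, 5, 6, 7, 8}
Claimed RHS: A' ∪ B' = {1, 2, 4, 5, 6, 7, 8}
Identity is INVALID: LHS = {1, 4, 5, 6, 8} but the RHS claimed here equals {1, 2, 4, 5, 6, 7, 8}. The correct form is (A ∪ B)' = A' ∩ B'.

Identity is invalid: (A ∪ B)' = {1, 4, 5, 6, 8} but A' ∪ B' = {1, 2, 4, 5, 6, 7, 8}. The correct De Morgan law is (A ∪ B)' = A' ∩ B'.


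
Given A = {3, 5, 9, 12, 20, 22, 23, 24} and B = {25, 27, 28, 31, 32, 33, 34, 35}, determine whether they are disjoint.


Disjoint means A ∩ B = ∅.
A ∩ B = ∅
A ∩ B = ∅, so A and B are disjoint.

Yes, A and B are disjoint


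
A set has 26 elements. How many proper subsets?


Total subsets = 2^n = 2^26 = 67108864
Proper subsets exclude the set itself: 2^n - 1
= 67108864 - 1
= 67108863

Number of proper subsets = 67108863


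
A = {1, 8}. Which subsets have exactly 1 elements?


|A| = 2, so A has C(2,1) = 2 subsets of size 1.
Enumerate by choosing 1 elements from A at a time:
{1}, {8}

1-element subsets (2 total): {1}, {8}


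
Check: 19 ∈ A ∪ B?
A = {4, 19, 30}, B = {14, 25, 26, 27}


A = {4, 19, 30}, B = {14, 25, 26, 27}
A ∪ B = all elements in A or B
A ∪ B = {4, 14, 19, 25, 26, 27, 30}
Checking if 19 ∈ A ∪ B
19 is in A ∪ B → True

19 ∈ A ∪ B


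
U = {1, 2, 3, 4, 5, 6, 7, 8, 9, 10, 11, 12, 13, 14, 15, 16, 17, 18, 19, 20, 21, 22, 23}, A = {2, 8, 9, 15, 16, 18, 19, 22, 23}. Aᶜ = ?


Aᶜ = U \ A = elements in U but not in A
U = {1, 2, 3, 4, 5, 6, 7, 8, 9, 10, 11, 12, 13, 14, 15, 16, 17, 18, 19, 20, 21, 22, 23}
A = {2, 8, 9, 15, 16, 18, 19, 22, 23}
Aᶜ = {1, 3, 4, 5, 6, 7, 10, 11, 12, 13, 14, 17, 20, 21}

Aᶜ = {1, 3, 4, 5, 6, 7, 10, 11, 12, 13, 14, 17, 20, 21}


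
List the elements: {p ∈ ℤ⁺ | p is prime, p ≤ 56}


Checking each candidate:
Condition: primes ≤ 56
Result = {2, 3, 5, 7, 11, 13, 17, 19, 23, 29, 31, 37, 41, 43, 47, 53}

{2, 3, 5, 7, 11, 13, 17, 19, 23, 29, 31, 37, 41, 43, 47, 53}


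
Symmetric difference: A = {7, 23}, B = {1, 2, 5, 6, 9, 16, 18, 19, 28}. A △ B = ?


A △ B = (A \ B) ∪ (B \ A) = elements in exactly one of A or B
A \ B = {7, 23}
B \ A = {1, 2, 5, 6, 9, 16, 18, 19, 28}
A △ B = {1, 2, 5, 6, 7, 9, 16, 18, 19, 23, 28}

A △ B = {1, 2, 5, 6, 7, 9, 16, 18, 19, 23, 28}


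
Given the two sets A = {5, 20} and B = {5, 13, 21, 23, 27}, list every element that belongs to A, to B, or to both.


A ∪ B = all elements in A or B (or both)
A = {5, 20}
B = {5, 13, 21, 23, 27}
A ∪ B = {5, 13, 20, 21, 23, 27}

A ∪ B = {5, 13, 20, 21, 23, 27}


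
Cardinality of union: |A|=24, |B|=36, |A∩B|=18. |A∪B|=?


|A ∪ B| = |A| + |B| - |A ∩ B|
= 24 + 36 - 18
= 42

|A ∪ B| = 42


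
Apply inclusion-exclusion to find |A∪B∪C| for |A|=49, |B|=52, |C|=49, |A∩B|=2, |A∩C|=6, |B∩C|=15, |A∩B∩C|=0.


|A∪B∪C| = |A|+|B|+|C| - |A∩B|-|A∩C|-|B∩C| + |A∩B∩C|
= 49+52+49 - 2-6-15 + 0
= 150 - 23 + 0
= 127

|A ∪ B ∪ C| = 127


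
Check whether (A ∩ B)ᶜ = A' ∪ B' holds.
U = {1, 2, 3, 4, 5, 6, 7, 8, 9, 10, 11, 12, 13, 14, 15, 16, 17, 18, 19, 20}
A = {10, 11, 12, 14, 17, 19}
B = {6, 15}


LHS: A ∩ B = ∅
(A ∩ B)' = U \ (A ∩ B) = {1, 2, 3, 4, 5, 6, 7, 8, 9, 10, 11, 12, 13, 14, 15, 16, 17, 18, 19, 20}
A' = {1, 2, 3, 4, 5, 6, 7, 8, 9, 13, 15, 16, 18, 20}, B' = {1, 2, 3, 4, 5, 7, 8, 9, 10, 11, 12, 13, 14, 16, 17, 18, 19, 20}
Claimed RHS: A' ∪ B' = {1, 2, 3, 4, 5, 6, 7, 8, 9, 10, 11, 12, 13, 14, 15, 16, 17, 18, 19, 20}
Identity is VALID: LHS = RHS = {1, 2, 3, 4, 5, 6, 7, 8, 9, 10, 11, 12, 13, 14, 15, 16, 17, 18, 19, 20} ✓

Identity is valid. (A ∩ B)' = A' ∪ B' = {1, 2, 3, 4, 5, 6, 7, 8, 9, 10, 11, 12, 13, 14, 15, 16, 17, 18, 19, 20}


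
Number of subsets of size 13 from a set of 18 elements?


C(n,k) = n! / (k!(n-k)!)
C(18,13) = 18! / (13!5!)
= 8568

C(18,13) = 8568


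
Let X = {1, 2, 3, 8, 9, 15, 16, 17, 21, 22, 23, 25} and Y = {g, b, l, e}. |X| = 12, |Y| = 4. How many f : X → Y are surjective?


n = |X| = 12, k = |Y| = 4. Surjections via inclusion-exclusion:
S(n,k) = Σ(-1)^i × C(k,i) × (k-i)^n, i=0 to k
i=0: (-1)^0×C(4,0)×4^12 = 16777216
i=1: (-1)^1×C(4,1)×3^12 = -2125764
i=2: (-1)^2×C(4,2)×2^12 = 24576
i=3: (-1)^3×C(4,3)×1^12 = -4
i=4: (-1)^4×C(4,4)×0^12 = 0
Total = 14676024

Number of surjections = 14676024


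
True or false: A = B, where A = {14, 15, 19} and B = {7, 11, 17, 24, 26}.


Two sets are equal iff they have exactly the same elements.
A = {14, 15, 19}
B = {7, 11, 17, 24, 26}
Differences: {7, 11, 14, 15, 17, 19, 24, 26}
A ≠ B

No, A ≠ B


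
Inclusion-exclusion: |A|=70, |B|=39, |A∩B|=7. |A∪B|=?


|A ∪ B| = |A| + |B| - |A ∩ B|
= 70 + 39 - 7
= 102

|A ∪ B| = 102


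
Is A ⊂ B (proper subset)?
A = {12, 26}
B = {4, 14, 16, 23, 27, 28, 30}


A ⊂ B requires: A ⊆ B AND A ≠ B.
A ⊆ B? No
A ⊄ B, so A is not a proper subset.

No, A is not a proper subset of B


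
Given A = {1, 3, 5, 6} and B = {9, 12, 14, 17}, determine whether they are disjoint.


Disjoint means A ∩ B = ∅.
A ∩ B = ∅
A ∩ B = ∅, so A and B are disjoint.

Yes, A and B are disjoint


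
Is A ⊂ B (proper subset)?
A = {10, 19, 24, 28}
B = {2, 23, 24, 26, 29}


A ⊂ B requires: A ⊆ B AND A ≠ B.
A ⊆ B? No
A ⊄ B, so A is not a proper subset.

No, A is not a proper subset of B


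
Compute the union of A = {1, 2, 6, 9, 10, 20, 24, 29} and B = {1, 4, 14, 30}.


A ∪ B = all elements in A or B (or both)
A = {1, 2, 6, 9, 10, 20, 24, 29}
B = {1, 4, 14, 30}
A ∪ B = {1, 2, 4, 6, 9, 10, 14, 20, 24, 29, 30}

A ∪ B = {1, 2, 4, 6, 9, 10, 14, 20, 24, 29, 30}


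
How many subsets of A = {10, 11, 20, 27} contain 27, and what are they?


A subset of A contains 27 iff the remaining 3 elements form any subset of A \ {27}.
Count: 2^(n-1) = 2^3 = 8
Subsets containing 27: {27}, {10, 27}, {11, 27}, {20, 27}, {10, 11, 27}, {10, 20, 27}, {11, 20, 27}, {10, 11, 20, 27}

Subsets containing 27 (8 total): {27}, {10, 27}, {11, 27}, {20, 27}, {10, 11, 27}, {10, 20, 27}, {11, 20, 27}, {10, 11, 20, 27}


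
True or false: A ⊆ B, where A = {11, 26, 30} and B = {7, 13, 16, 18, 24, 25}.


A ⊆ B means every element of A is in B.
Elements in A not in B: {11, 26, 30}
So A ⊄ B.

No, A ⊄ B


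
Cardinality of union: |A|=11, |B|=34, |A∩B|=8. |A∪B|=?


|A ∪ B| = |A| + |B| - |A ∩ B|
= 11 + 34 - 8
= 37

|A ∪ B| = 37


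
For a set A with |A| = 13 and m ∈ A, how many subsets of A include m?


Subsets of A containing m correspond to subsets of A \ {m}, which has 12 elements.
Count = 2^(n-1) = 2^12
= 4096

Number of subsets containing m = 4096


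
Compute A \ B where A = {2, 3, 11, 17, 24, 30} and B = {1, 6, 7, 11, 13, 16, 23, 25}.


A \ B = elements in A but not in B
A = {2, 3, 11, 17, 24, 30}
B = {1, 6, 7, 11, 13, 16, 23, 25}
Remove from A any elements in B
A \ B = {2, 3, 17, 24, 30}

A \ B = {2, 3, 17, 24, 30}


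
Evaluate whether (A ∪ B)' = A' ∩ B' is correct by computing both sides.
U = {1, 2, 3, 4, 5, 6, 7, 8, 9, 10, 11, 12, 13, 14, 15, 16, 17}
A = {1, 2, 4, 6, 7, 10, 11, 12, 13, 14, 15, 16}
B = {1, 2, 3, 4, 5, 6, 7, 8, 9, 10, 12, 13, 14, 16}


LHS: A ∪ B = {1, 2, 3, 4, 5, 6, 7, 8, 9, 10, 11, 12, 13, 14, 15, 16}
(A ∪ B)' = U \ (A ∪ B) = {17}
A' = {3, 5, 8, 9, 17}, B' = {11, 15, 17}
Claimed RHS: A' ∩ B' = {17}
Identity is VALID: LHS = RHS = {17} ✓

Identity is valid. (A ∪ B)' = A' ∩ B' = {17}


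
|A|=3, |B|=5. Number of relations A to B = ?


A relation from A to B is any subset of A × B.
|A × B| = 3 × 5 = 15
# relations = 2^|A × B| = 2^15 = 32768

Number of relations = 32768


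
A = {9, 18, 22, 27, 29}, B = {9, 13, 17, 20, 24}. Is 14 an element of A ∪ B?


A = {9, 18, 22, 27, 29}, B = {9, 13, 17, 20, 24}
A ∪ B = all elements in A or B
A ∪ B = {9, 13, 17, 18, 20, 22, 24, 27, 29}
Checking if 14 ∈ A ∪ B
14 is not in A ∪ B → False

14 ∉ A ∪ B


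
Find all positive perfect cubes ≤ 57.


Checking each candidate:
Condition: positive perfect cubes ≤ 57
Result = {1, 8, 27}

{1, 8, 27}


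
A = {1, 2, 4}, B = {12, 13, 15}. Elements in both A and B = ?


A = {1, 2, 4}
B = {12, 13, 15}
Region: in both A and B
Elements: ∅

Elements in both A and B: ∅


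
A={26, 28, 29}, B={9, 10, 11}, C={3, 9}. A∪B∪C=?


A ∪ B = {9, 10, 11, 26, 28, 29}
(A ∪ B) ∪ C = {3, 9, 10, 11, 26, 28, 29}

A ∪ B ∪ C = {3, 9, 10, 11, 26, 28, 29}


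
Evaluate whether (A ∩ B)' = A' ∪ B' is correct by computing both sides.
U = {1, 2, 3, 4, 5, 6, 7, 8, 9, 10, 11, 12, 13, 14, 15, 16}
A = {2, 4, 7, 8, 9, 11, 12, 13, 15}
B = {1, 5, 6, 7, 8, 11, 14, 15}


LHS: A ∩ B = {7, 8, 11, 15}
(A ∩ B)' = U \ (A ∩ B) = {1, 2, 3, 4, 5, 6, 9, 10, 12, 13, 14, 16}
A' = {1, 3, 5, 6, 10, 14, 16}, B' = {2, 3, 4, 9, 10, 12, 13, 16}
Claimed RHS: A' ∪ B' = {1, 2, 3, 4, 5, 6, 9, 10, 12, 13, 14, 16}
Identity is VALID: LHS = RHS = {1, 2, 3, 4, 5, 6, 9, 10, 12, 13, 14, 16} ✓

Identity is valid. (A ∩ B)' = A' ∪ B' = {1, 2, 3, 4, 5, 6, 9, 10, 12, 13, 14, 16}


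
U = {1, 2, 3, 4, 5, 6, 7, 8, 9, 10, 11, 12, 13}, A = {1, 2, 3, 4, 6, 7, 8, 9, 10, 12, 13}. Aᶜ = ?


Aᶜ = U \ A = elements in U but not in A
U = {1, 2, 3, 4, 5, 6, 7, 8, 9, 10, 11, 12, 13}
A = {1, 2, 3, 4, 6, 7, 8, 9, 10, 12, 13}
Aᶜ = {5, 11}

Aᶜ = {5, 11}


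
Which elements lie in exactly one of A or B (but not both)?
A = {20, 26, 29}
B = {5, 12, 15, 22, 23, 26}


A △ B = (A \ B) ∪ (B \ A) = elements in exactly one of A or B
A \ B = {20, 29}
B \ A = {5, 12, 15, 22, 23}
A △ B = {5, 12, 15, 20, 22, 23, 29}

A △ B = {5, 12, 15, 20, 22, 23, 29}


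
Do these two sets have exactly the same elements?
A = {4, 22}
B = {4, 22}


Two sets are equal iff they have exactly the same elements.
A = {4, 22}
B = {4, 22}
Same elements → A = B

Yes, A = B


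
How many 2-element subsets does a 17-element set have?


C(n,k) = n! / (k!(n-k)!)
C(17,2) = 17! / (2!15!)
= 136

C(17,2) = 136


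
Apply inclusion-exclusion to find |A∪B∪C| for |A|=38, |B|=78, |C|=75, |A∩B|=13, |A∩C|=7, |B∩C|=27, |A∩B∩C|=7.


|A∪B∪C| = |A|+|B|+|C| - |A∩B|-|A∩C|-|B∩C| + |A∩B∩C|
= 38+78+75 - 13-7-27 + 7
= 191 - 47 + 7
= 151

|A ∪ B ∪ C| = 151


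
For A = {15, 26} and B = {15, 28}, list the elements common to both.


A ∩ B = elements in both A and B
A = {15, 26}
B = {15, 28}
A ∩ B = {15}

A ∩ B = {15}


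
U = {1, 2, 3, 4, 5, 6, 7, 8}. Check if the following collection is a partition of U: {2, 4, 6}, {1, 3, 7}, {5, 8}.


A partition requires: (1) non-empty parts, (2) pairwise disjoint, (3) union = U
Parts: {2, 4, 6}, {1, 3, 7}, {5, 8}
Union of parts: {1, 2, 3, 4, 5, 6, 7, 8}
U = {1, 2, 3, 4, 5, 6, 7, 8}
All non-empty? True
Pairwise disjoint? True
Covers U? True

Yes, valid partition


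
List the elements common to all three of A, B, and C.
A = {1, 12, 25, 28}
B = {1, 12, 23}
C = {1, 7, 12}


A ∩ B = {1, 12}
(A ∩ B) ∩ C = {1, 12}

A ∩ B ∩ C = {1, 12}


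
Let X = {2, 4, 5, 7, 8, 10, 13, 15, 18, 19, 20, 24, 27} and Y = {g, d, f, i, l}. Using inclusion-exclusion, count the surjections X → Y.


n = |X| = 13, k = |Y| = 5. Surjections via inclusion-exclusion:
S(n,k) = Σ(-1)^i × C(k,i) × (k-i)^n, i=0 to k
i=0: (-1)^0×C(5,0)×5^13 = 1220703125
i=1: (-1)^1×C(5,1)×4^13 = -335544320
i=2: (-1)^2×C(5,2)×3^13 = 15943230
i=3: (-1)^3×C(5,3)×2^13 = -81920
i=4: (-1)^4×C(5,4)×1^13 = 5
i=5: (-1)^5×C(5,5)×0^13 = 0
Total = 901020120

Number of surjections = 901020120


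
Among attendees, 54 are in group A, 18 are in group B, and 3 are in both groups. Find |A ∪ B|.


|A ∪ B| = |A| + |B| - |A ∩ B|
= 54 + 18 - 3
= 69

|A ∪ B| = 69
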